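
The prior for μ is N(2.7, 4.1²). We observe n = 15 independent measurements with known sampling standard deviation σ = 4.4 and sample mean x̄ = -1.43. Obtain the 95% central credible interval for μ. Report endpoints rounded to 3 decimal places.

Posterior precision = 1/4.1² + 15/4.4² = 0.0595 + 0.7748 = 0.8343, so posterior SD = 1.0948.
Posterior mean = (2.7/4.1² + 15·-1.43/4.4²) / 0.8343 = -1.1355.
Interval: -1.1355 ± 1.960 × 1.0948 → [-3.281, 1.010].

[-3.281, 1.010]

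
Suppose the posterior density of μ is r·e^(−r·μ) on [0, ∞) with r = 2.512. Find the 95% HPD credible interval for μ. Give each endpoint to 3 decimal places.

[0.000, 1.193]

The exponential density is strictly decreasing on [0, ∞), so the HPD interval is anchored at 0: [0, q] with P(μ ≤ q) = 0.95.
q = −ln(1 − 0.95) / 2.512 = 2.9957 / 2.512 = 1.193.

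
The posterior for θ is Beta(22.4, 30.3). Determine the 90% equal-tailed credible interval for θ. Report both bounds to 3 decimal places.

Posterior: Beta(22.4, 30.3).
Equal-tailed 90% interval: the 0.05 and 0.95 quantiles of Beta(22.4, 30.3).
Posterior mean ≈ 0.425, SD ≈ 0.067; a Normal approximation gives roughly [0.314, 0.536].
Exact: F⁻¹(0.05) = 0.316; F⁻¹(0.95) = 0.538.

[0.316, 0.538]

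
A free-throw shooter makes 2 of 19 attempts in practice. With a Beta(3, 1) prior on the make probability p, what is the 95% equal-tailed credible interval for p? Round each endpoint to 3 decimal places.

[0.078, 0.403]

Posterior: Beta(3+2, 1+17) = Beta(5, 18).
Equal-tailed 95% interval: the 0.025 and 0.975 quantiles of Beta(5, 18).
Posterior mean ≈ 0.217, SD ≈ 0.084; a Normal approximation gives roughly [0.052, 0.382].
Exact: F⁻¹(0.025) = 0.078; F⁻¹(0.975) = 0.403.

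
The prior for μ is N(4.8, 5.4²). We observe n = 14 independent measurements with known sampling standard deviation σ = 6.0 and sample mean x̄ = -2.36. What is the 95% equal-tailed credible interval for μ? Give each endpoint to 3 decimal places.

Posterior precision = 1/5.4² + 14/6.0² = 0.0343 + 0.3889 = 0.4232, so posterior SD = 1.5372.
Posterior mean = (4.8/5.4² + 14·-2.36/6.0²) / 0.4232 = -1.7798.
Interval: -1.7798 ± 1.960 × 1.5372 → [-4.793, 1.233].

[-4.793, 1.233]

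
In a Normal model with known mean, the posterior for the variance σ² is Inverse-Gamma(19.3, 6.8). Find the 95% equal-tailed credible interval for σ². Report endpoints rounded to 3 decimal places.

[0.236, 0.583]

Inverse-Gamma(19.3, 6.8) quantiles: F⁻¹(0.025) and F⁻¹(0.975).
Equivalently, 1/σ² ~ Gamma(19.3, rate = 6.8); invert its 0.975 and 0.025 quantiles.
Posterior mean ≈ 0.372, SD ≈ 0.089; a Normal approximation gives roughly [0.196, 0.547].
Exact: lower = 0.236; upper = 0.583.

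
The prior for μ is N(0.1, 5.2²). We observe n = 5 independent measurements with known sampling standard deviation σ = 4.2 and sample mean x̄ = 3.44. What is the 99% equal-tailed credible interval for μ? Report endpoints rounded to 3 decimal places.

Posterior precision = 1/5.2² + 5/4.2² = 0.0370 + 0.2834 = 0.3204, so posterior SD = 1.7666.
Posterior mean = (0.1/5.2² + 5·3.44/4.2²) / 0.3204 = 3.0545.
Interval: 3.0545 ± 2.576 × 1.7666 → [-1.496, 7.605].

[-1.496, 7.605]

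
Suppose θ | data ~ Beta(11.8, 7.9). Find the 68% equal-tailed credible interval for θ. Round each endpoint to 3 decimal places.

[0.489, 0.709]

Posterior: Beta(11.8, 7.9).
Equal-tailed 68% interval: the 0.16 and 0.84 quantiles of Beta(11.8, 7.9).
Posterior mean ≈ 0.599, SD ≈ 0.108; a Normal approximation gives roughly [0.492, 0.706].
Exact: F⁻¹(0.16) = 0.489; F⁻¹(0.84) = 0.709.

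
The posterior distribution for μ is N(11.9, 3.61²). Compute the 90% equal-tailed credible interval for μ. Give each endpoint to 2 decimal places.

[5.96, 17.84]

The posterior is symmetric, so the 90% equal-tailed interval is μ = 11.9 ± z·3.61 with z = 1.645.
Half-width: 1.645 × 3.61 = 5.94.
11.9 − 5.94 = 5.96; 11.9 + 5.94 = 17.84.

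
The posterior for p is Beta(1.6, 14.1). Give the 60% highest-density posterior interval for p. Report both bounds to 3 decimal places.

[0.011, 0.111]

The posterior is unimodal and skewed, so the HPD interval has equal density at both endpoints and is the shortest 60% interval.
Solving f(0.011) = f(0.111) with F(0.111) − F(0.011) = 0.60 gives [0.011, 0.111].
For comparison, the equal-tailed interval is [0.038, 0.157]; the HPD is narrower and shifted toward the mode.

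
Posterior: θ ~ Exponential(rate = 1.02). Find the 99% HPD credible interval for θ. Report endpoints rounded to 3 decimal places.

[0.000, 4.515]

The exponential density is strictly decreasing on [0, ∞), so the HPD interval is anchored at 0: [0, q] with P(θ ≤ q) = 0.99.
q = −ln(1 − 0.99) / 1.02 = 4.6052 / 1.02 = 4.515.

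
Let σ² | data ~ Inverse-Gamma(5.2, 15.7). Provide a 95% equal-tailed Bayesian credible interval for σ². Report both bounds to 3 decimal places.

Inverse-Gamma(5.2, 15.7) quantiles: F⁻¹(0.025) and F⁻¹(0.975).
Equivalently, 1/σ² ~ Gamma(5.2, rate = 15.7); invert its 0.975 and 0.025 quantiles.
Posterior mean ≈ 3.738, SD ≈ 2.090; a Normal approximation gives roughly [-0.358, 7.834].
Exact: lower = 1.491; upper = 9.044.

[1.491, 9.044]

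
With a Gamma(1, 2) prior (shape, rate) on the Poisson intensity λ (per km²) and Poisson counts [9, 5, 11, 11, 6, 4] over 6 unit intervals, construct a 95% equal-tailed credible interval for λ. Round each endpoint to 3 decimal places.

Posterior: Gamma(1+46, 2+6) = Gamma(47, 8) (shape, rate).
Equal-tailed 95% interval: Gamma(47, 8) quantiles at 0.025 and 0.975.
Posterior mean ≈ 5.875, SD ≈ 0.857; a Normal approximation gives roughly [4.195, 7.555].
Exact: lower = 4.317; upper = 7.670.

[4.317, 7.670]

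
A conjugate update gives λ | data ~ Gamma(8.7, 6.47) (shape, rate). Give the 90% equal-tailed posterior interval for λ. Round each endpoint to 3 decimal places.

Posterior: Gamma(shape 8.7, rate 6.47).
Equal-tailed 90% interval: Gamma(8.7, 6.47) quantiles at 0.05 and 0.95.
Posterior mean ≈ 1.345, SD ≈ 0.456; a Normal approximation gives roughly [0.595, 2.095].
Exact: lower = 0.692; upper = 2.172.

[0.692, 2.172]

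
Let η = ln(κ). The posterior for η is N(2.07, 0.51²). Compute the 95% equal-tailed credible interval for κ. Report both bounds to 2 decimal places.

On the log scale the 95% interval is 2.07 ± 1.960 × 0.51 = [1.0704, 3.0696].
Exponentiate: [e^1.0704, e^3.0696] = [2.92, 21.53].

[2.92, 21.53]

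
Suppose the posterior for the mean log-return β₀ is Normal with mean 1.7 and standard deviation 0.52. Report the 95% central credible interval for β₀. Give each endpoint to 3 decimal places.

[0.681, 2.719]

The posterior is symmetric, so the 95% equal-tailed interval is β₀ = 1.7 ± z·0.52 with z = 1.960.
Half-width: 1.960 × 0.52 = 1.019.
1.7 − 1.019 = 0.681; 1.7 + 1.019 = 2.719.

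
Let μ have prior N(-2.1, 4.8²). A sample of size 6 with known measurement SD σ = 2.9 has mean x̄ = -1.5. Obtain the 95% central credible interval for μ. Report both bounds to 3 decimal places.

Posterior precision = 1/4.8² + 6/2.9² = 0.0434 + 0.7134 = 0.7568, so posterior SD = 1.1495.
Posterior mean = (-2.1/4.8² + 6·-1.5/2.9²) / 0.7568 = -1.5344.
Interval: -1.5344 ± 1.960 × 1.1495 → [-3.787, 0.719].

[-3.787, 0.719]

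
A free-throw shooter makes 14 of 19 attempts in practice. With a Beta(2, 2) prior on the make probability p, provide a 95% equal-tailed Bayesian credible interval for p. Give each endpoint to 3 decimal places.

[0.498, 0.861]

Posterior: Beta(2+14, 2+5) = Beta(16, 7).
Equal-tailed 95% interval: the 0.025 and 0.975 quantiles of Beta(16, 7).
Posterior mean ≈ 0.696, SD ≈ 0.094; a Normal approximation gives roughly [0.512, 0.880].
Exact: F⁻¹(0.025) = 0.498; F⁻¹(0.975) = 0.861.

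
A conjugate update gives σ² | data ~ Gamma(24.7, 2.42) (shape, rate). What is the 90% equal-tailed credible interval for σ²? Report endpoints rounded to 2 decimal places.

Posterior: Gamma(shape 24.7, rate 2.42).
Equal-tailed 90% interval: Gamma(24.7, 2.42) quantiles at 0.05 and 0.95.
Posterior mean ≈ 10.21, SD ≈ 2.05; a Normal approximation gives roughly [6.83, 13.58].
Exact: lower = 7.08; upper = 13.80.

[7.08, 13.80]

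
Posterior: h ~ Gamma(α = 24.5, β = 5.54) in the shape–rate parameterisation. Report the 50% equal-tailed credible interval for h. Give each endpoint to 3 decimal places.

[3.792, 4.988]

Posterior: Gamma(shape 24.5, rate 5.54).
Equal-tailed 50% interval: Gamma(24.5, 5.54) quantiles at 0.25 and 0.75.
Posterior mean ≈ 4.422, SD ≈ 0.893; a Normal approximation gives roughly [3.820, 5.025].
Exact: lower = 3.792; upper = 4.988.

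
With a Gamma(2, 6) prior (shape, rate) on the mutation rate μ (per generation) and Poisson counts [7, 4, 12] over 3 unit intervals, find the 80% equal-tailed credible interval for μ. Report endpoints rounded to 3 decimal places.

Posterior: Gamma(2+23, 6+3) = Gamma(25, 9) (shape, rate).
Equal-tailed 80% interval: Gamma(25, 9) quantiles at 0.1 and 0.9.
Posterior mean ≈ 2.778, SD ≈ 0.556; a Normal approximation gives roughly [2.066, 3.490].
Exact: lower = 2.094; upper = 3.509.

[2.094, 3.509]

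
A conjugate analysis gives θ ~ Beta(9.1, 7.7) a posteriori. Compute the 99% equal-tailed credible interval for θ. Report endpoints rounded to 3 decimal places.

[0.245, 0.821]

Posterior: Beta(9.1, 7.7).
Equal-tailed 99% interval: the 0.005 and 0.995 quantiles of Beta(9.1, 7.7).
Posterior mean ≈ 0.542, SD ≈ 0.118; a Normal approximation gives roughly [0.237, 0.846].
Exact: F⁻¹(0.005) = 0.245; F⁻¹(0.995) = 0.821.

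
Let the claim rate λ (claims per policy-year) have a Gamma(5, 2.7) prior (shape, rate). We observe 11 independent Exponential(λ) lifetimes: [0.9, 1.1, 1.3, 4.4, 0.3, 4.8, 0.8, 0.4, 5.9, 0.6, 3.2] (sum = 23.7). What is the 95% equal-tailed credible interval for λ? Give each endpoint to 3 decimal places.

[0.346, 0.937]

Posterior: Gamma(5+11, 2.7+23.7) = Gamma(16, 26.4) (shape, rate).
Equal-tailed 95% interval: Gamma(16, 26.4) quantiles at 0.025 and 0.975.
Posterior mean ≈ 0.606, SD ≈ 0.152; a Normal approximation gives roughly [0.309, 0.903].
Exact: lower = 0.346; upper = 0.937.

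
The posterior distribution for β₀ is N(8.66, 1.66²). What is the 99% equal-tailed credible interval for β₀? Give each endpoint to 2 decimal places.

The posterior is symmetric, so the 99% equal-tailed interval is β₀ = 8.66 ± z·1.66 with z = 2.576.
Half-width: 2.576 × 1.66 = 4.28.
8.66 − 4.28 = 4.38; 8.66 + 4.28 = 12.94.

[4.38, 12.94]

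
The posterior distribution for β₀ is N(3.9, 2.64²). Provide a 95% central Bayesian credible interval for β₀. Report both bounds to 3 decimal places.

The posterior is symmetric, so the 95% equal-tailed interval is β₀ = 3.9 ± z·2.64 with z = 1.960.
Half-width: 1.960 × 2.64 = 5.174.
3.9 − 5.174 = -1.274; 3.9 + 5.174 = 9.074.

[-1.274, 9.074]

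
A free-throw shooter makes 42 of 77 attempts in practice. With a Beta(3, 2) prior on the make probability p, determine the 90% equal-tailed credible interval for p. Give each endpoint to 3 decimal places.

Posterior: Beta(3+42, 2+35) = Beta(45, 37).
Equal-tailed 90% interval: the 0.05 and 0.95 quantiles of Beta(45, 37).
Posterior mean ≈ 0.549, SD ≈ 0.055; a Normal approximation gives roughly [0.459, 0.639].
Exact: F⁻¹(0.05) = 0.458; F⁻¹(0.95) = 0.638.

[0.458, 0.638]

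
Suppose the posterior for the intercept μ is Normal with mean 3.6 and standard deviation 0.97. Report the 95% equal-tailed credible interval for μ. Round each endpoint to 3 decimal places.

The posterior is symmetric, so the 95% equal-tailed interval is μ = 3.6 ± z·0.97 with z = 1.960.
Half-width: 1.960 × 0.97 = 1.901.
3.6 − 1.901 = 1.699; 3.6 + 1.901 = 5.501.

[1.699, 5.501]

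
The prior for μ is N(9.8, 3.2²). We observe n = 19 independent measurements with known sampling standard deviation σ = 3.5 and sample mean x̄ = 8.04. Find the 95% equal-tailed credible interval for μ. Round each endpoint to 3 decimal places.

[6.618, 9.671]

Posterior precision = 1/3.2² + 19/3.5² = 0.0977 + 1.5510 = 1.6487, so posterior SD = 0.7788.
Posterior mean = (9.8/3.2² + 19·8.04/3.5²) / 1.6487 = 8.1443.
Interval: 8.1443 ± 1.960 × 0.7788 → [6.618, 9.671].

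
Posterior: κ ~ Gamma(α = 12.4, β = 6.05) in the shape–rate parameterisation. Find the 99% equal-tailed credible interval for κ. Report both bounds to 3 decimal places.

[0.859, 3.856]

Posterior: Gamma(shape 12.4, rate 6.05).
Equal-tailed 99% interval: Gamma(12.4, 6.05) quantiles at 0.005 and 0.995.
Posterior mean ≈ 2.050, SD ≈ 0.582; a Normal approximation gives roughly [0.550, 3.549].
Exact: lower = 0.859; upper = 3.856.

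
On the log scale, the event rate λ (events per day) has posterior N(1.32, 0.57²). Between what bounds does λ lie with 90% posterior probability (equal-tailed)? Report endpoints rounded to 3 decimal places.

[1.466, 9.560]

On the log scale the 90% interval is 1.32 ± 1.645 × 0.57 = [0.3824, 2.2576].
Exponentiate: [e^0.3824, e^2.2576] = [1.466, 9.560].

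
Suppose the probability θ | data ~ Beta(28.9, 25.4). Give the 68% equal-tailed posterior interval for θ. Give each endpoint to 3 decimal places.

[0.465, 0.600]

Posterior: Beta(28.9, 25.4).
Equal-tailed 68% interval: the 0.16 and 0.84 quantiles of Beta(28.9, 25.4).
Posterior mean ≈ 0.532, SD ≈ 0.067; a Normal approximation gives roughly [0.466, 0.599].
Exact: F⁻¹(0.16) = 0.465; F⁻¹(0.84) = 0.600.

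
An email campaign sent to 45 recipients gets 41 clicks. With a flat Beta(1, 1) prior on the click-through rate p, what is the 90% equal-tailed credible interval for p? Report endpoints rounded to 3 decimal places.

Posterior: Beta(1+41, 1+4) = Beta(42, 5).
Equal-tailed 90% interval: the 0.05 and 0.95 quantiles of Beta(42, 5).
Posterior mean ≈ 0.894, SD ≈ 0.045; a Normal approximation gives roughly [0.820, 0.967].
Exact: F⁻¹(0.05) = 0.812; F⁻¹(0.95) = 0.956.

[0.812, 0.956]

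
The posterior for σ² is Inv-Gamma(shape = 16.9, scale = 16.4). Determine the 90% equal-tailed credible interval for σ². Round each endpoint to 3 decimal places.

[0.678, 1.525]

Inverse-Gamma(16.9, 16.4) quantiles: F⁻¹(0.05) and F⁻¹(0.95).
Equivalently, 1/σ² ~ Gamma(16.9, rate = 16.4); invert its 0.95 and 0.05 quantiles.
Posterior mean ≈ 1.031, SD ≈ 0.267; a Normal approximation gives roughly [0.592, 1.471].
Exact: lower = 0.678; upper = 1.525.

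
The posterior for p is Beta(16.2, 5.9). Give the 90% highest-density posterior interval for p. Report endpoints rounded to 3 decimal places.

The posterior is unimodal and skewed, so the HPD interval has equal density at both endpoints and is the shortest 90% interval.
Solving f(0.587) = f(0.884) with F(0.884) − F(0.587) = 0.90 gives [0.587, 0.884].
For comparison, the equal-tailed interval is [0.570, 0.872]; the HPD is narrower and shifted toward the mode.

[0.587, 0.884]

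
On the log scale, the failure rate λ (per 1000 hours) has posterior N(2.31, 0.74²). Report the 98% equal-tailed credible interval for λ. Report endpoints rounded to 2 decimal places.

[1.80, 56.35]

On the log scale the 98% interval is 2.31 ± 2.326 × 0.74 = [0.5885, 4.0315].
Exponentiate: [e^0.5885, e^4.0315] = [1.80, 56.35].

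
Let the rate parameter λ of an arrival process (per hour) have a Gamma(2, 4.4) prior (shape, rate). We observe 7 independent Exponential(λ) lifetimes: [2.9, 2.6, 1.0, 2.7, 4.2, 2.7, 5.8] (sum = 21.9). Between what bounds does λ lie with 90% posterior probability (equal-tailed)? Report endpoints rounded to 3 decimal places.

[0.179, 0.549]

Posterior: Gamma(2+7, 4.4+21.9) = Gamma(9, 26.3) (shape, rate).
Equal-tailed 90% interval: Gamma(9, 26.3) quantiles at 0.05 and 0.95.
Posterior mean ≈ 0.342, SD ≈ 0.114; a Normal approximation gives roughly [0.155, 0.530].
Exact: lower = 0.179; upper = 0.549.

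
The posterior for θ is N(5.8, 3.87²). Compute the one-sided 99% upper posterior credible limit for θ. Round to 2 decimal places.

Need U with P(θ ≤ U) = 0.99: U = 5.8 + z_{0.01}·3.87.
z = 2.326; U = 5.8 + 2.326 × 3.87 = 14.80.

14.80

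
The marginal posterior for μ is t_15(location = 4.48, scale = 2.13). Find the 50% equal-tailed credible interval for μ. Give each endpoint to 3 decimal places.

[3.008, 5.952]

The t_15 distribution is symmetric; the 50% interval is 4.48 ± t·2.13 with t_{0.75,15} = 0.691.
Half-width: 0.691 × 2.13 = 1.472.
4.48 − 1.472 = 3.008; 4.48 + 1.472 = 5.952.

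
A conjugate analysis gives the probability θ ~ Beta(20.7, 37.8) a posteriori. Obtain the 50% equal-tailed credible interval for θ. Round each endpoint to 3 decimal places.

Posterior: Beta(20.7, 37.8).
Equal-tailed 50% interval: the 0.25 and 0.75 quantiles of Beta(20.7, 37.8).
Posterior mean ≈ 0.354, SD ≈ 0.062; a Normal approximation gives roughly [0.312, 0.396].
Exact: F⁻¹(0.25) = 0.311; F⁻¹(0.75) = 0.395.

[0.311, 0.395]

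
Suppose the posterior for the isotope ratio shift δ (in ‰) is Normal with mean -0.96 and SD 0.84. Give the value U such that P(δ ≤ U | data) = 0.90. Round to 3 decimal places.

0.117

Need U with P(δ ≤ U) = 0.90: U = -0.96 + z_{0.1}·0.84.
z = 1.282; U = -0.96 + 1.282 × 0.84 = 0.117.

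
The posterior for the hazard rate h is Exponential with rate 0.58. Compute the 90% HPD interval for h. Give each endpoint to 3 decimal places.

[0.000, 3.970]

The exponential density is strictly decreasing on [0, ∞), so the HPD interval is anchored at 0: [0, q] with P(h ≤ q) = 0.90.
q = −ln(1 − 0.90) / 0.58 = 2.3026 / 0.58 = 3.970.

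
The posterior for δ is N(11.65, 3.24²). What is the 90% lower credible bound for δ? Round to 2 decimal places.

Need L with P(δ ≥ L) = 0.90: L = 11.65 − z_{0.1}·3.24.
z = 1.282; L = 11.65 − 1.282 × 3.24 = 7.50.

7.50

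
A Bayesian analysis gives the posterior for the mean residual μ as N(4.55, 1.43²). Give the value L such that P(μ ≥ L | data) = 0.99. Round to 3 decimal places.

Need L with P(μ ≥ L) = 0.99: L = 4.55 − z_{0.01}·1.43.
z = 2.326; L = 4.55 − 2.326 × 1.43 = 1.223.

1.223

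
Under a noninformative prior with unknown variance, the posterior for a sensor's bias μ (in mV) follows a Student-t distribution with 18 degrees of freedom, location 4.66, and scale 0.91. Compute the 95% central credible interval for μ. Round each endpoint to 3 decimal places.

[2.748, 6.572]

The t_18 distribution is symmetric; the 95% interval is 4.66 ± t·0.91 with t_{0.975,18} = 2.101.
Half-width: 2.101 × 0.91 = 1.912.
4.66 − 1.912 = 2.748; 4.66 + 1.912 = 6.572.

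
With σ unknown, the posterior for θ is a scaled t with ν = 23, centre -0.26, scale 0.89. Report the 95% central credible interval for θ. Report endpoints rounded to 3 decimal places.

[-2.101, 1.581]

The t_23 distribution is symmetric; the 95% interval is -0.26 ± t·0.89 with t_{0.975,23} = 2.069.
Half-width: 2.069 × 0.89 = 1.841.
-0.26 − 1.841 = -2.101; -0.26 + 1.841 = 1.581.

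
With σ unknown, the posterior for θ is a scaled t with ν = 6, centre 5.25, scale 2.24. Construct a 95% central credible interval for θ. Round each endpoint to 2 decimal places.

The t_6 distribution is symmetric; the 95% interval is 5.25 ± t·2.24 with t_{0.975,6} = 2.447.
Half-width: 2.447 × 2.24 = 5.48.
5.25 − 5.48 = -0.23; 5.25 + 5.48 = 10.73.

[-0.23, 10.73]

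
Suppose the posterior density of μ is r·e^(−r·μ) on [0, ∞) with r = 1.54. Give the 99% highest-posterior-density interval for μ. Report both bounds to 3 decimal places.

[0.000, 2.990]

The exponential density is strictly decreasing on [0, ∞), so the HPD interval is anchored at 0: [0, q] with P(μ ≤ q) = 0.99.
q = −ln(1 − 0.99) / 1.54 = 4.6052 / 1.54 = 2.990.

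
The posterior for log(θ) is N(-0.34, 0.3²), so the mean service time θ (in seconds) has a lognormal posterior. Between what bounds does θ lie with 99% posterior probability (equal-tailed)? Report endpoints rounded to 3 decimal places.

[0.329, 1.541]

On the log scale the 99% interval is -0.34 ± 2.576 × 0.3 = [-1.1127, 0.4327].
Exponentiate: [e^-1.1127, e^0.4327] = [0.329, 1.541].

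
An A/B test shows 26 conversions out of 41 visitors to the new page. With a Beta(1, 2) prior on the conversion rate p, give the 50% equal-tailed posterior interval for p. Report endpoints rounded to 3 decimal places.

Posterior: Beta(1+26, 2+15) = Beta(27, 17).
Equal-tailed 50% interval: the 0.25 and 0.75 quantiles of Beta(27, 17).
Posterior mean ≈ 0.614, SD ≈ 0.073; a Normal approximation gives roughly [0.565, 0.663].
Exact: F⁻¹(0.25) = 0.565; F⁻¹(0.75) = 0.664.

[0.565, 0.664]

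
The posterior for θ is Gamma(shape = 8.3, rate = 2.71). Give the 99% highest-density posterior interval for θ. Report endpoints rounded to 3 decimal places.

The posterior is unimodal and skewed, so the HPD interval has equal density at both endpoints and is the shortest 99% interval.
Solving f(0.855) = f(6.184) with F(6.184) − F(0.855) = 0.99 gives [0.855, 6.184].
For comparison, the equal-tailed interval is [1.010, 6.483]; the HPD is narrower and shifted toward the mode.

[0.855, 6.184]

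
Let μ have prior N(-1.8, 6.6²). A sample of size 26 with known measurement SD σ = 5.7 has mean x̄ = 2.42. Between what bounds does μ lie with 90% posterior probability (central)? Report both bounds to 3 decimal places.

Posterior precision = 1/6.6² + 26/5.7² = 0.0230 + 0.8002 = 0.8232, so posterior SD = 1.1022.
Posterior mean = (-1.8/6.6² + 26·2.42/5.7²) / 0.8232 = 2.3023.
Interval: 2.3023 ± 1.645 × 1.1022 → [0.489, 4.115].

[0.489, 4.115]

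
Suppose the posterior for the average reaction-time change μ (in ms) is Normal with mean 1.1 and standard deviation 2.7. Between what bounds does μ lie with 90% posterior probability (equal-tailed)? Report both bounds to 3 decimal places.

The posterior is symmetric, so the 90% equal-tailed interval is μ = 1.1 ± z·2.7 with z = 1.645.
Half-width: 1.645 × 2.7 = 4.441.
1.1 − 4.441 = -3.341; 1.1 + 4.441 = 5.541.

[-3.341, 5.541]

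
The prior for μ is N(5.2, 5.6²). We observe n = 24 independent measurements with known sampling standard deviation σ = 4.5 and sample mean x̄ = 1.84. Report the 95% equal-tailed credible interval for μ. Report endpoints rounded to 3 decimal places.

Posterior precision = 1/5.6² + 24/4.5² = 0.0319 + 1.1852 = 1.2171, so posterior SD = 0.9064.
Posterior mean = (5.2/5.6² + 24·1.84/4.5²) / 1.2171 = 1.9280.
Interval: 1.9280 ± 1.960 × 0.9064 → [0.151, 3.705].

[0.151, 3.705]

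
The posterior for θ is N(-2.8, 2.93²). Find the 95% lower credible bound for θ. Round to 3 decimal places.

-7.619

Need L with P(θ ≥ L) = 0.95: L = -2.8 − z_{0.05}·2.93.
z = 1.645; L = -2.8 − 1.645 × 2.93 = -7.619.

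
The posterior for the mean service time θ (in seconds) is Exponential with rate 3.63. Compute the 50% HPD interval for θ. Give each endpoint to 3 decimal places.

[0.000, 0.191]

The exponential density is strictly decreasing on [0, ∞), so the HPD interval is anchored at 0: [0, q] with P(θ ≤ q) = 0.50.
q = −ln(1 − 0.50) / 3.63 = 0.6931 / 3.63 = 0.191.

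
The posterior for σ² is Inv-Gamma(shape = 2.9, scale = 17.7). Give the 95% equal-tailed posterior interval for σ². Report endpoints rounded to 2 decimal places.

Inverse-Gamma(2.9, 17.7) quantiles: F⁻¹(0.025) and F⁻¹(0.975).
Equivalently, 1/σ² ~ Gamma(2.9, rate = 17.7); invert its 0.975 and 0.025 quantiles.
Posterior mean ≈ 9.32, SD ≈ 9.82; a Normal approximation gives roughly [-9.93, 28.56].
Exact: lower = 2.51; upper = 30.73.

[2.51, 30.73]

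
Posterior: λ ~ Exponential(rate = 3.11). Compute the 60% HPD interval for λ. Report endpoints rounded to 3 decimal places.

The exponential density is strictly decreasing on [0, ∞), so the HPD interval is anchored at 0: [0, q] with P(λ ≤ q) = 0.60.
q = −ln(1 − 0.60) / 3.11 = 0.9163 / 3.11 = 0.295.

[0.000, 0.295]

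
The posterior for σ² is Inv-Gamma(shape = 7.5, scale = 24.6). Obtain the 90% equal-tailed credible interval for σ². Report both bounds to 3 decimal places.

[1.968, 6.776]

Inverse-Gamma(7.5, 24.6) quantiles: F⁻¹(0.05) and F⁻¹(0.95).
Equivalently, 1/σ² ~ Gamma(7.5, rate = 24.6); invert its 0.95 and 0.05 quantiles.
Posterior mean ≈ 3.785, SD ≈ 1.614; a Normal approximation gives roughly [1.130, 6.439].
Exact: lower = 1.968; upper = 6.776.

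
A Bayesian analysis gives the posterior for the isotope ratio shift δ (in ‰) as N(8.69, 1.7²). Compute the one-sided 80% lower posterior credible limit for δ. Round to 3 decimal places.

7.259

Need L with P(δ ≥ L) = 0.80: L = 8.69 − z_{0.2}·1.7.
z = 0.842; L = 8.69 − 0.842 × 1.7 = 7.259.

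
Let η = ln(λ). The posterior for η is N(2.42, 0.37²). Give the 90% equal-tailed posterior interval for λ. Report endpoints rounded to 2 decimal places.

[6.12, 20.67]

On the log scale the 90% interval is 2.42 ± 1.645 × 0.37 = [1.8114, 3.0286].
Exponentiate: [e^1.8114, e^3.0286] = [6.12, 20.67].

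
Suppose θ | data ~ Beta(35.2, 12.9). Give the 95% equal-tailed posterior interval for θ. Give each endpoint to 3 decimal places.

Posterior: Beta(35.2, 12.9).
Equal-tailed 95% interval: the 0.025 and 0.975 quantiles of Beta(35.2, 12.9).
Posterior mean ≈ 0.732, SD ≈ 0.063; a Normal approximation gives roughly [0.608, 0.856].
Exact: F⁻¹(0.025) = 0.600; F⁻¹(0.975) = 0.846.

[0.600, 0.846]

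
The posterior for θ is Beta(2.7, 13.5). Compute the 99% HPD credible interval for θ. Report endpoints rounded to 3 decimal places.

[0.008, 0.427]

The posterior is unimodal and skewed, so the HPD interval has equal density at both endpoints and is the shortest 99% interval.
Solving f(0.008) = f(0.427) with F(0.427) − F(0.008) = 0.99 gives [0.008, 0.427].
For comparison, the equal-tailed interval is [0.018, 0.458]; the HPD is narrower and shifted toward the mode.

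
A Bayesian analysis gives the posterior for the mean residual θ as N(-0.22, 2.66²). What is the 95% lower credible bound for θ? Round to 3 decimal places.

Need L with P(θ ≥ L) = 0.95: L = -0.22 − z_{0.05}·2.66.
z = 1.645; L = -0.22 − 1.645 × 2.66 = -4.595.

-4.595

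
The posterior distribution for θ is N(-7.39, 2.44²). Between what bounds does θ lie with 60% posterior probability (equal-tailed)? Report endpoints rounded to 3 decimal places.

The posterior is symmetric, so the 60% equal-tailed interval is θ = -7.39 ± z·2.44 with z = 0.842.
Half-width: 0.842 × 2.44 = 2.054.
-7.39 − 2.054 = -9.444; -7.39 + 2.054 = -5.336.

[-9.444, -5.336]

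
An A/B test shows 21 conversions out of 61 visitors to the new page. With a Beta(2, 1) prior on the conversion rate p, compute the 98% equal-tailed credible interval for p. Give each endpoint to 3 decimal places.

Posterior: Beta(2+21, 1+40) = Beta(23, 41).
Equal-tailed 98% interval: the 0.01 and 0.99 quantiles of Beta(23, 41).
Posterior mean ≈ 0.359, SD ≈ 0.060; a Normal approximation gives roughly [0.221, 0.498].
Exact: F⁻¹(0.01) = 0.229; F⁻¹(0.99) = 0.503.

[0.229, 0.503]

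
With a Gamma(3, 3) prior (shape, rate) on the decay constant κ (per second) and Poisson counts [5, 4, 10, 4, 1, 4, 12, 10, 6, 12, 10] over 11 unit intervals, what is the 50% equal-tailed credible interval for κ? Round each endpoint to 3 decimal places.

Posterior: Gamma(3+78, 3+11) = Gamma(81, 14) (shape, rate).
Equal-tailed 50% interval: Gamma(81, 14) quantiles at 0.25 and 0.75.
Posterior mean ≈ 5.786, SD ≈ 0.643; a Normal approximation gives roughly [5.352, 6.219].
Exact: lower = 5.340; upper = 6.205.

[5.340, 6.205]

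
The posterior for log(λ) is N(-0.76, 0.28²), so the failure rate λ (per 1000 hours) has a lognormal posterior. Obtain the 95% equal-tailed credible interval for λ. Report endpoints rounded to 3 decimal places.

[0.270, 0.810]

On the log scale the 95% interval is -0.76 ± 1.960 × 0.28 = [-1.3088, -0.2112].
Exponentiate: [e^-1.3088, e^-0.2112] = [0.270, 0.810].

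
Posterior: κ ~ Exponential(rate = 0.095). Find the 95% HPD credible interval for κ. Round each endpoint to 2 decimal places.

[0.00, 31.53]

The exponential density is strictly decreasing on [0, ∞), so the HPD interval is anchored at 0: [0, q] with P(κ ≤ q) = 0.95.
q = −ln(1 − 0.95) / 0.095 = 2.9957 / 0.095 = 31.53.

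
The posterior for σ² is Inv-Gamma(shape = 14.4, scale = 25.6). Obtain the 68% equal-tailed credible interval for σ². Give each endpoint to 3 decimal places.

[1.412, 2.400]

Inverse-Gamma(14.4, 25.6) quantiles: F⁻¹(0.16) and F⁻¹(0.84).
Equivalently, 1/σ² ~ Gamma(14.4, rate = 25.6); invert its 0.84 and 0.16 quantiles.
Posterior mean ≈ 1.910, SD ≈ 0.543; a Normal approximation gives roughly [1.371, 2.450].
Exact: lower = 1.412; upper = 2.400.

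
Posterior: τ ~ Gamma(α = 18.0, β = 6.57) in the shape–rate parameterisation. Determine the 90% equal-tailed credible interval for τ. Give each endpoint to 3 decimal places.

Posterior: Gamma(shape 18.0, rate 6.57).
Equal-tailed 90% interval: Gamma(18.0, 6.57) quantiles at 0.05 and 0.95.
Posterior mean ≈ 2.740, SD ≈ 0.646; a Normal approximation gives roughly [1.678, 3.802].
Exact: lower = 1.771; upper = 3.881.

[1.771, 3.881]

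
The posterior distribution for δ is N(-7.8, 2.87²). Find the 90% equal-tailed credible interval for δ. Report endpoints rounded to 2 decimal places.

[-12.52, -3.08]

The posterior is symmetric, so the 90% equal-tailed interval is δ = -7.8 ± z·2.87 with z = 1.645.
Half-width: 1.645 × 2.87 = 4.72.
-7.8 − 4.72 = -12.52; -7.8 + 4.72 = -3.08.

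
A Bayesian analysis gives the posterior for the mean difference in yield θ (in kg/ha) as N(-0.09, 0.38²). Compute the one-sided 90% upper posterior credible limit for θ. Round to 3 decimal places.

0.397

Need U with P(θ ≤ U) = 0.90: U = -0.09 + z_{0.1}·0.38.
z = 1.282; U = -0.09 + 1.282 × 0.38 = 0.397.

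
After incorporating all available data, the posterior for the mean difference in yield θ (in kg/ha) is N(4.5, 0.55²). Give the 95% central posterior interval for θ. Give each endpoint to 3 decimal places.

The posterior is symmetric, so the 95% equal-tailed interval is θ = 4.5 ± z·0.55 with z = 1.960.
Half-width: 1.960 × 0.55 = 1.078.
4.5 − 1.078 = 3.422; 4.5 + 1.078 = 5.578.

[3.422, 5.578]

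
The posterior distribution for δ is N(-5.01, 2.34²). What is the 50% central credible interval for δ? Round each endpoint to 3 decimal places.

[-6.588, -3.432]

The posterior is symmetric, so the 50% equal-tailed interval is δ = -5.01 ± z·2.34 with z = 0.674.
Half-width: 0.674 × 2.34 = 1.578.
-5.01 − 1.578 = -6.588; -5.01 + 1.578 = -3.432.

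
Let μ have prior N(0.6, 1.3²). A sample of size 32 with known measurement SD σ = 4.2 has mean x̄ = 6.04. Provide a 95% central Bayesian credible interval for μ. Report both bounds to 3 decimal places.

Posterior precision = 1/1.3² + 32/4.2² = 0.5917 + 1.8141 = 2.4058, so posterior SD = 0.6447.
Posterior mean = (0.6/1.3² + 32·6.04/4.2²) / 2.4058 = 4.7020.
Interval: 4.7020 ± 1.960 × 0.6447 → [3.438, 5.966].

[3.438, 5.966]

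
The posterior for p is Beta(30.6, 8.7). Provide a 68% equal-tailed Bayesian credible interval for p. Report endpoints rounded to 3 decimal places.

[0.713, 0.844]

Posterior: Beta(30.6, 8.7).
Equal-tailed 68% interval: the 0.16 and 0.84 quantiles of Beta(30.6, 8.7).
Posterior mean ≈ 0.779, SD ≈ 0.065; a Normal approximation gives roughly [0.714, 0.844].
Exact: F⁻¹(0.16) = 0.713; F⁻¹(0.84) = 0.844.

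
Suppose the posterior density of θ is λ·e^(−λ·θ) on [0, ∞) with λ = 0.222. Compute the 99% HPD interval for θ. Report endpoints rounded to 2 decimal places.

[0.00, 20.74]

The exponential density is strictly decreasing on [0, ∞), so the HPD interval is anchored at 0: [0, q] with P(θ ≤ q) = 0.99.
q = −ln(1 − 0.99) / 0.222 = 4.6052 / 0.222 = 20.74.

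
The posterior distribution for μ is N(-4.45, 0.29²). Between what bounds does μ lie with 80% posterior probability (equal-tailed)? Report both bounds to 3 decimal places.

[-4.822, -4.078]

The posterior is symmetric, so the 80% equal-tailed interval is μ = -4.45 ± z·0.29 with z = 1.282.
Half-width: 1.282 × 0.29 = 0.372.
-4.45 − 0.372 = -4.822; -4.45 + 0.372 = -4.078.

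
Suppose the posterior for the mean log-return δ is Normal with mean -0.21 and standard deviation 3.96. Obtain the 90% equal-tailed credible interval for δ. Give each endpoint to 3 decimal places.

The posterior is symmetric, so the 90% equal-tailed interval is δ = -0.21 ± z·3.96 with z = 1.645.
Half-width: 1.645 × 3.96 = 6.514.
-0.21 − 6.514 = -6.724; -0.21 + 6.514 = 6.304.

[-6.724, 6.304]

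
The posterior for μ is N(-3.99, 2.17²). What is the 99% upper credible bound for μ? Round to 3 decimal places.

Need U with P(μ ≤ U) = 0.99: U = -3.99 + z_{0.01}·2.17.
z = 2.326; U = -3.99 + 2.326 × 2.17 = 1.058.

1.058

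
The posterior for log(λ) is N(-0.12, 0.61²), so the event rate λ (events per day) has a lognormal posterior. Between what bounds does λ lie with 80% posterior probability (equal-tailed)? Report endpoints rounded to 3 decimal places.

[0.406, 1.938]

On the log scale the 80% interval is -0.12 ± 1.282 × 0.61 = [-0.9017, 0.6617].
Exponentiate: [e^-0.9017, e^0.6617] = [0.406, 1.938].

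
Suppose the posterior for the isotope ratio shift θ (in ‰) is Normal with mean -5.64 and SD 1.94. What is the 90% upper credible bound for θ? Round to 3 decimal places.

Need U with P(θ ≤ U) = 0.90: U = -5.64 + z_{0.1}·1.94.
z = 1.282; U = -5.64 + 1.282 × 1.94 = -3.154.

-3.154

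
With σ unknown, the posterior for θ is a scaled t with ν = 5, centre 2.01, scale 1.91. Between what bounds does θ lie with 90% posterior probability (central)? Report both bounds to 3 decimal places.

[-1.839, 5.859]

The t_5 distribution is symmetric; the 90% interval is 2.01 ± t·1.91 with t_{0.95,5} = 2.015.
Half-width: 2.015 × 1.91 = 3.849.
2.01 − 3.849 = -1.839; 2.01 + 3.849 = 5.859.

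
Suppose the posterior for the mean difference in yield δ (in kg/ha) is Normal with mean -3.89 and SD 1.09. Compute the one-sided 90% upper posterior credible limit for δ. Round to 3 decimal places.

Need U with P(δ ≤ U) = 0.90: U = -3.89 + z_{0.1}·1.09.
z = 1.282; U = -3.89 + 1.282 × 1.09 = -2.493.

-2.493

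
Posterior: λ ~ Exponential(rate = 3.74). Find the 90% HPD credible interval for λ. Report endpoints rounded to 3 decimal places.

The exponential density is strictly decreasing on [0, ∞), so the HPD interval is anchored at 0: [0, q] with P(λ ≤ q) = 0.90.
q = −ln(1 − 0.90) / 3.74 = 2.3026 / 3.74 = 0.616.

[0.000, 0.616]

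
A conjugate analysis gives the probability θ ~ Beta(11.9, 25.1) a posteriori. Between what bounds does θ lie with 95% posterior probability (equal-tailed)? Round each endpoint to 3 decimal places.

Posterior: Beta(11.9, 25.1).
Equal-tailed 95% interval: the 0.025 and 0.975 quantiles of Beta(11.9, 25.1).
Posterior mean ≈ 0.322, SD ≈ 0.076; a Normal approximation gives roughly [0.173, 0.470].
Exact: F⁻¹(0.025) = 0.183; F⁻¹(0.975) = 0.478.

[0.183, 0.478]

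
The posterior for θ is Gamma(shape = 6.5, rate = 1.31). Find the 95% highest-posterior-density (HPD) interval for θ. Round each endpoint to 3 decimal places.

[1.565, 8.830]

The posterior is unimodal and skewed, so the HPD interval has equal density at both endpoints and is the shortest 95% interval.
Solving f(1.565) = f(8.830) with F(8.830) − F(1.565) = 0.95 gives [1.565, 8.830].
For comparison, the equal-tailed interval is [1.912, 9.441]; the HPD is narrower and shifted toward the mode.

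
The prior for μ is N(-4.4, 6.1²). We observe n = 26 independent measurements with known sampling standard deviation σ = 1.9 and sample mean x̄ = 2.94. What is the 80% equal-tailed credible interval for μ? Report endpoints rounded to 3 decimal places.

[2.436, 3.389]

Posterior precision = 1/6.1² + 26/1.9² = 0.0269 + 7.2022 = 7.2291, so posterior SD = 0.3719.
Posterior mean = (-4.4/6.1² + 26·2.94/1.9²) / 7.2291 = 2.9127.
Interval: 2.9127 ± 1.282 × 0.3719 → [2.436, 3.389].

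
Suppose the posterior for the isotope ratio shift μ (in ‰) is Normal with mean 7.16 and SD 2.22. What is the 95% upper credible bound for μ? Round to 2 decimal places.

10.81

Need U with P(μ ≤ U) = 0.95: U = 7.16 + z_{0.05}·2.22.
z = 1.645; U = 7.16 + 1.645 × 2.22 = 10.81.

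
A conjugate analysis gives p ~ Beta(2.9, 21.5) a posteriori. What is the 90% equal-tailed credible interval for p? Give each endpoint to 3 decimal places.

Posterior: Beta(2.9, 21.5).
Equal-tailed 90% interval: the 0.05 and 0.95 quantiles of Beta(2.9, 21.5).
Posterior mean ≈ 0.119, SD ≈ 0.064; a Normal approximation gives roughly [0.013, 0.224].
Exact: F⁻¹(0.05) = 0.034; F⁻¹(0.95) = 0.240.

[0.034, 0.240]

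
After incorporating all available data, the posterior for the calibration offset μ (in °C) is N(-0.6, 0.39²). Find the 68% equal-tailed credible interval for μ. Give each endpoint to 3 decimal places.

[-0.988, -0.212]

The posterior is symmetric, so the 68% equal-tailed interval is μ = -0.6 ± z·0.39 with z = 0.994.
Half-width: 0.994 × 0.39 = 0.388.
-0.6 − 0.388 = -0.988; -0.6 + 0.388 = -0.212.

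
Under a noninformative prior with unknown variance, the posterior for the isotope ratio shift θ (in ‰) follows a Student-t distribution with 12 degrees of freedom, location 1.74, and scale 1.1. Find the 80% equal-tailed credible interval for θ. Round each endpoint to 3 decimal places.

[0.248, 3.232]

The t_12 distribution is symmetric; the 80% interval is 1.74 ± t·1.1 with t_{0.9,12} = 1.356.
Half-width: 1.356 × 1.1 = 1.492.
1.74 − 1.492 = 0.248; 1.74 + 1.492 = 3.232.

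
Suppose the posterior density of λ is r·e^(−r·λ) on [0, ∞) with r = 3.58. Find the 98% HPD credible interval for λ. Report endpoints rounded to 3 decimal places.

The exponential density is strictly decreasing on [0, ∞), so the HPD interval is anchored at 0: [0, q] with P(λ ≤ q) = 0.98.
q = −ln(1 − 0.98) / 3.58 = 3.9120 / 3.58 = 1.093.

[0.000, 1.093]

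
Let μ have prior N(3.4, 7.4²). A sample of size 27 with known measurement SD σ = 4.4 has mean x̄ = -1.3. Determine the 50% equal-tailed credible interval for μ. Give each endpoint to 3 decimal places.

[-1.807, -0.672]

Posterior precision = 1/7.4² + 27/4.4² = 0.0183 + 1.3946 = 1.4129, so posterior SD = 0.8413.
Posterior mean = (3.4/7.4² + 27·-1.3/4.4²) / 1.4129 = -1.2393.
Interval: -1.2393 ± 0.674 × 0.8413 → [-1.807, -0.672].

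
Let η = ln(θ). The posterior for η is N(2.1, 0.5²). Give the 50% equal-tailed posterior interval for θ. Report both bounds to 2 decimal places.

On the log scale the 50% interval is 2.1 ± 0.674 × 0.5 = [1.7628, 2.4372].
Exponentiate: [e^1.7628, e^2.4372] = [5.83, 11.44].

[5.83, 11.44]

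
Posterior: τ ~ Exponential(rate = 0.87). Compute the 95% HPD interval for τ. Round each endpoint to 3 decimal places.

[0.000, 3.443]

The exponential density is strictly decreasing on [0, ∞), so the HPD interval is anchored at 0: [0, q] with P(τ ≤ q) = 0.95.
q = −ln(1 − 0.95) / 0.87 = 2.9957 / 0.87 = 3.443.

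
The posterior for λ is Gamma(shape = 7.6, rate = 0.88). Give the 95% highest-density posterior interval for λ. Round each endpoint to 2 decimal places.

[3.09, 14.87]

The posterior is unimodal and skewed, so the HPD interval has equal density at both endpoints and is the shortest 95% interval.
Solving f(3.09) = f(14.87) with F(14.87) − F(3.09) = 0.95 gives [3.09, 14.87].
For comparison, the equal-tailed interval is [3.63, 15.77]; the HPD is narrower and shifted toward the mode.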